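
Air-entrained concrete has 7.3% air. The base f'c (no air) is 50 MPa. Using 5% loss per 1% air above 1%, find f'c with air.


Strength loss = (7.3 - 1) * 5 = 31.5%
f'c = 50 * (1 - 31.5/100)
= 34.25 MPa

34.25


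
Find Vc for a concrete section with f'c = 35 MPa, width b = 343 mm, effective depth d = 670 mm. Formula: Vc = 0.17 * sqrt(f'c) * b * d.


Vc = 0.17 * sqrt(35) * 343 * 670 / 1000
= 231.13 kN

231.13


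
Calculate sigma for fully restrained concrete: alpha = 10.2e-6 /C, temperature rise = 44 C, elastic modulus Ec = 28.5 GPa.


sigma = alpha * dT * Ec
= 10.2e-6 * 44 * 28.5 * 1000
= 12.791 MPa

12.791


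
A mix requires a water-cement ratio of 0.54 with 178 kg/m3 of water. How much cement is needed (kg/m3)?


Cement = water / (w/c)
= 178 / 0.54
= 329.6 kg/m3

329.6


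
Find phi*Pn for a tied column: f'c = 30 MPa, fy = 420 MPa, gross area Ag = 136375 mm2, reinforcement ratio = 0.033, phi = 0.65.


Ast = rho * Ag = 0.033 * 136375 = 4500.375 mm2
phi*Pn = 0.65 * 0.80 * (0.85 * 30 * (136375 - 4500.375) + 420 * 4500.375) / 1000
= 2731.54 kN

2731.54


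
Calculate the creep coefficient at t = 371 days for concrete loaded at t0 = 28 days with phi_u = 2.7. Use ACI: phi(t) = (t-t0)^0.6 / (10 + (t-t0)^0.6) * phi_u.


dt = 371 - 28 = 343
phi = 343^0.6 / (10 + 343^0.6) * 2.7
= 2.075

2.075


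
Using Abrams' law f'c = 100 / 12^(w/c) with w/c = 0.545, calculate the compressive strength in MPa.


f'c = 100 / 12^0.545
= 100 / 3.874
= 25.81 MPa

25.81


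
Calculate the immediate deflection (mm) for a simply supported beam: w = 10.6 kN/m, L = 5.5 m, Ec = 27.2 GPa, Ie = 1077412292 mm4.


Convert: L = 5.5 m = 5500 mm, Ec = 27.2 GPa = 27200 MPa
delta = 5 * 10.6 * 5500^4 / (384 * 27200 * 1077412292)
= 4.31 mm

4.31


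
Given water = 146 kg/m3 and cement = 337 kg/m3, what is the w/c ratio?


w/c = water / cement
w/c = 146 / 337 = 0.433

0.433


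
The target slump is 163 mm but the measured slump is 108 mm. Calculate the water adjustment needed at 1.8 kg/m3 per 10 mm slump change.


Difference = 163 - 108 = 55 mm
Water adjustment = 55 * 1.8 / 10 = 9.9 kg/m3

9.9


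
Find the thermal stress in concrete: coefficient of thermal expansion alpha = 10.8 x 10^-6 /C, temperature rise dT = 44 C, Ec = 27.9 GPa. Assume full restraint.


sigma = alpha * dT * Ec
= 10.8e-6 * 44 * 27.9 * 1000
= 13.258 MPa

13.258


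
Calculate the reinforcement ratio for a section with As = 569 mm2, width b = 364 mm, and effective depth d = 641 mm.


rho = As / (b * d)
= 569 / (364 * 641)
= 0.0024

0.0024


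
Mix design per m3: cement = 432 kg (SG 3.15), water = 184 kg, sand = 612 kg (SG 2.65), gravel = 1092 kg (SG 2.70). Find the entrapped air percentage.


Vol cement = 432 / (3.15 * 1000) = 0.137143 m3
Vol water = 184 / 1000 = 0.184 m3
Vol sand = 612 / (2.65 * 1000) = 0.230943 m3
Vol gravel = 1092 / (2.70 * 1000) = 0.404444 m3
Total solid + water volume = 0.956531 m3
Air = (1 - 0.956531) * 100 = 4.35%

4.35


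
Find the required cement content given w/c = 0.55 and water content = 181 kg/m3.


Cement = water / (w/c)
= 181 / 0.55
= 329.1 kg/m3

329.1


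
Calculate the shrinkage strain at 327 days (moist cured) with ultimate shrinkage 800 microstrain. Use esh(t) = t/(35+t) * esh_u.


esh(327) = 327 / (35 + 327) * 800
= 327 / 362 * 800
= 722.7 microstrain

722.7


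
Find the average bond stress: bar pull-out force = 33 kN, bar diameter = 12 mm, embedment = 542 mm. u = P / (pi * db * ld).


u = P / (pi * db * ld)
= 33 * 1000 / (pi * 12 * 542)
= 1.615 MPa

1.615


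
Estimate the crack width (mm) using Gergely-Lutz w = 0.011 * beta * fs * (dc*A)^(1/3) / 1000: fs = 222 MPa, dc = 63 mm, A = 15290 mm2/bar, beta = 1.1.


w = 0.011 * beta * fs * (dc * A)^(1/3) / 1000
= 0.011 * 1.1 * 222 * (63 * 15290)^(1/3) / 1000
= 0.265 mm

0.265


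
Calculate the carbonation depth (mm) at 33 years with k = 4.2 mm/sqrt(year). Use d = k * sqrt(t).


depth = k * sqrt(t)
= 4.2 * sqrt(33)
= 24.13 mm

24.13


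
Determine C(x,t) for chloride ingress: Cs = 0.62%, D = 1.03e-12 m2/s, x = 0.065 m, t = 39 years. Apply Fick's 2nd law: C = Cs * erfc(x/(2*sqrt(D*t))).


t_seconds = 39 * 365.25 * 24 * 3600 = 1230746400.0 s
arg = 0.065 / (2 * sqrt(1.03e-12 * 1230746400.0))
= 0.9128
erfc(0.9128) = 0.1967
C = 0.62 * 0.1967 = 0.122%

0.122


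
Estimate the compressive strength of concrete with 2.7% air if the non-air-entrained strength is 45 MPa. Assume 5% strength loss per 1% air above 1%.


Strength loss = (2.7 - 1) * 5 = 8.5%
f'c = 45 * (1 - 8.5/100)
= 41.18 MPa

41.18


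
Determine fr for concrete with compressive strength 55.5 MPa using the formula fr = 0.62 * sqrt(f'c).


fr = 0.62 * sqrt(55.5)
= 4.619 MPa

4.619


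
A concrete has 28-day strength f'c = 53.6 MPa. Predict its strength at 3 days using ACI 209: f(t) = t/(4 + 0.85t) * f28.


f(3) = 3 / (4 + 0.85 * 3) * 53.6
= 3 / 6.55 * 53.6
= 24.55 MPa

24.55


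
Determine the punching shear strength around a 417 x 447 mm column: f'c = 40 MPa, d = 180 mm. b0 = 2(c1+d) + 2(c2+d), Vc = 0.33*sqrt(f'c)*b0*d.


b0 = 2*(417 + 180) + 2*(447 + 180) = 2448 mm
Vc = 0.33 * sqrt(40) * 2448 * 180 / 1000
= 919.66 kN

919.66


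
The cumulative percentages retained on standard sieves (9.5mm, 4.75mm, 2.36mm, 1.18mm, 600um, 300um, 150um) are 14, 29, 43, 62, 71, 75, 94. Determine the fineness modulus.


FM = sum(cumulative % retained) / 100
= 388 / 100
= 3.88

3.88


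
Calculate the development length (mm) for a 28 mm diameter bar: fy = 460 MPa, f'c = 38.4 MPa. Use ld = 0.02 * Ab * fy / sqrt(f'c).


Ab = pi * 28^2 / 4 = 615.752 mm2
ld = 0.02 * 615.752 * 460 / sqrt(38.4)
= 914.2 mm

914.2


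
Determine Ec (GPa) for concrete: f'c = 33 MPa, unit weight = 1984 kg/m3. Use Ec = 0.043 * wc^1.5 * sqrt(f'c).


Ec = 0.043 * 1984^1.5 * sqrt(33) / 1000
= 21.83 GPa

21.83


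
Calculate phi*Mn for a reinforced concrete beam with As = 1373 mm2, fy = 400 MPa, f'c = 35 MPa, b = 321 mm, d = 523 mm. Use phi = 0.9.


a = As * fy / (0.85 * f'c * b)
= 1373 * 400 / (0.85 * 35 * 321)
= 57.5094 mm
Mn = As * fy * (d - a/2) / 10^6
= 271.4395 kN-m
phi*Mn = 0.9 * 271.4395 = 244.3 kN-m

244.3


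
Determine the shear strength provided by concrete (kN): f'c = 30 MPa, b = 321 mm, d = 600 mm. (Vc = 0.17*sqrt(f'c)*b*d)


Vc = 0.17 * sqrt(30) * 321 * 600 / 1000
= 179.34 kN

179.34


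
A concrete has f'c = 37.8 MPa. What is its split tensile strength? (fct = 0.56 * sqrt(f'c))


fct = 0.56 * sqrt(37.8)
= 0.56 * 6.148
= 3.443 MPa

3.443


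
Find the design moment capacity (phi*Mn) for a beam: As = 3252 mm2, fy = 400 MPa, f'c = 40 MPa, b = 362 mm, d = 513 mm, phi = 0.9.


a = As * fy / (0.85 * f'c * b)
= 3252 * 400 / (0.85 * 40 * 362)
= 105.6874 mm
Mn = As * fy * (d - a/2) / 10^6
= 598.5713 kN-m
phi*Mn = 0.9 * 598.5713 = 538.71 kN-m

538.71


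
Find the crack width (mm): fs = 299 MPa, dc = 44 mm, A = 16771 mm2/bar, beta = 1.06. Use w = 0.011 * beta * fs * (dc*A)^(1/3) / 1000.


w = 0.011 * beta * fs * (dc * A)^(1/3) / 1000
= 0.011 * 1.06 * 299 * (44 * 16771)^(1/3) / 1000
= 0.315 mm

0.315


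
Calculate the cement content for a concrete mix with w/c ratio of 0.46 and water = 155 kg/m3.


Cement = water / (w/c)
= 155 / 0.46
= 337.0 kg/m3

337.0


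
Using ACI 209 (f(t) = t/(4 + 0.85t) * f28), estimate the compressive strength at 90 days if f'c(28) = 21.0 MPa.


f(90) = 90 / (4 + 0.85 * 90) * 21.0
= 90 / 80.5 * 21.0
= 23.48 MPa

23.48


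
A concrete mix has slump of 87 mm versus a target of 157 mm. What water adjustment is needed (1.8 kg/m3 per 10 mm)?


Difference = 157 - 87 = 70 mm
Water adjustment = 70 * 1.8 / 10 = 12.6 kg/m3

12.6


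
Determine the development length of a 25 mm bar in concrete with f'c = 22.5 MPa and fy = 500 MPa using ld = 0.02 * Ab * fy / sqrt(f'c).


Ab = pi * 25^2 / 4 = 490.874 mm2
ld = 0.02 * 490.874 * 500 / sqrt(22.5)
= 1034.9 mm

1034.9


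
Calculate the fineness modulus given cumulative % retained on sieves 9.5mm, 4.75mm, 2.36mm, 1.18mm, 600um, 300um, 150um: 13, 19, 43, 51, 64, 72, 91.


FM = sum(cumulative % retained) / 100
= 353 / 100
= 3.53

3.53


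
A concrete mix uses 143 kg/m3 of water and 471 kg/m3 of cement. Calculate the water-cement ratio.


w/c = water / cement
w/c = 143 / 471 = 0.304

0.304


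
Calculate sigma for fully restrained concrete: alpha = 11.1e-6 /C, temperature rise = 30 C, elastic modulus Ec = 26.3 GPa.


sigma = alpha * dT * Ec
= 11.1e-6 * 30 * 26.3 * 1000
= 8.758 MPa

8.758


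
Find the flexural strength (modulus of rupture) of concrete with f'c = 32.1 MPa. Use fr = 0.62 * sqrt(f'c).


fr = 0.62 * sqrt(32.1)
= 3.513 MPa

3.513


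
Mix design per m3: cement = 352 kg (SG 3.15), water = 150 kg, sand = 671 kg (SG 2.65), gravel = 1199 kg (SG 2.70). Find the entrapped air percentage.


Vol cement = 352 / (3.15 * 1000) = 0.111746 m3
Vol water = 150 / 1000 = 0.15 m3
Vol sand = 671 / (2.65 * 1000) = 0.253208 m3
Vol gravel = 1199 / (2.70 * 1000) = 0.444074 m3
Total solid + water volume = 0.959028 m3
Air = (1 - 0.959028) * 100 = 4.1%

4.1


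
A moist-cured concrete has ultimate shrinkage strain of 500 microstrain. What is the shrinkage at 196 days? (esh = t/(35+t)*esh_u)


esh(196) = 196 / (35 + 196) * 500
= 196 / 231 * 500
= 424.2 microstrain

424.2


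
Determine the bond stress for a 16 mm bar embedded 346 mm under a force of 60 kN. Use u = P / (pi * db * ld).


u = P / (pi * db * ld)
= 60 * 1000 / (pi * 16 * 346)
= 3.45 MPa

3.45


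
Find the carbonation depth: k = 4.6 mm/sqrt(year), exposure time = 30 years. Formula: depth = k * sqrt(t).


depth = k * sqrt(t)
= 4.6 * sqrt(30)
= 25.2 mm

25.2


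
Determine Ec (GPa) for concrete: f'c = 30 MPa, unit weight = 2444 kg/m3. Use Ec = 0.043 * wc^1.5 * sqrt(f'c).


Ec = 0.043 * 2444^1.5 * sqrt(30) / 1000
= 28.46 GPa

28.46


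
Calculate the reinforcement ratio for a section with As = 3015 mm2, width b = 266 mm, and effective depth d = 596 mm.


rho = As / (b * d)
= 3015 / (266 * 596)
= 0.019

0.019


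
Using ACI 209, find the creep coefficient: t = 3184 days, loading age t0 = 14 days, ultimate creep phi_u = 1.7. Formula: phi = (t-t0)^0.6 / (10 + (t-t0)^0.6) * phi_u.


dt = 3184 - 14 = 3170
phi = 3170^0.6 / (10 + 3170^0.6) * 1.7
= 1.575

1.575


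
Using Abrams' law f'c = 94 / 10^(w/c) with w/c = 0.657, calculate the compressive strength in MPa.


f'c = 94 / 10^0.657
= 94 / 4.539
= 20.71 MPa

20.71


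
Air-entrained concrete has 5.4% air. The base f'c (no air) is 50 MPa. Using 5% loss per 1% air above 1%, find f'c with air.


Strength loss = (5.4 - 1) * 5 = 22.0%
f'c = 50 * (1 - 22.0/100)
= 39.0 MPa

39.0


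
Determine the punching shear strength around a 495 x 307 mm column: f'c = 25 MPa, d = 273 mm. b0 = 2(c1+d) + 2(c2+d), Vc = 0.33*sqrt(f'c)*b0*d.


b0 = 2*(495 + 273) + 2*(307 + 273) = 2696 mm
Vc = 0.33 * sqrt(25) * 2696 * 273 / 1000
= 1214.41 kN

1214.41


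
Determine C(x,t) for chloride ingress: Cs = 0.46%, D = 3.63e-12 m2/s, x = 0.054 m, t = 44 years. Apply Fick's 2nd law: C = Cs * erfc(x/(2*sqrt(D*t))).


t_seconds = 44 * 365.25 * 24 * 3600 = 1388534400.0 s
arg = 0.054 / (2 * sqrt(3.63e-12 * 1388534400.0))
= 0.3803
erfc(0.3803) = 0.5907
C = 0.46 * 0.5907 = 0.2717%

0.2717


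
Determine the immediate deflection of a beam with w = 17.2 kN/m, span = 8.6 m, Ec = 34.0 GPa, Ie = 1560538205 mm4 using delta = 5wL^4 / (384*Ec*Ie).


Convert: L = 8.6 m = 8600 mm, Ec = 34.0 GPa = 34000 MPa
delta = 5 * 17.2 * 8600^4 / (384 * 34000 * 1560538205)
= 23.09 mm

23.09


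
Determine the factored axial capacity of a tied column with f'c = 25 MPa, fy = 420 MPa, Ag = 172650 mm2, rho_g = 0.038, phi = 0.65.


Ast = rho * Ag = 0.038 * 172650 = 6560.7 mm2
phi*Pn = 0.65 * 0.80 * (0.85 * 25 * (172650 - 6560.7) + 420 * 6560.7) / 1000
= 3268.14 kN

3268.14


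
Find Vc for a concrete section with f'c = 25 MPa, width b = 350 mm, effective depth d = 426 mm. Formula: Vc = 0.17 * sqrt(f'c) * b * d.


Vc = 0.17 * sqrt(25) * 350 * 426 / 1000
= 126.74 kN

126.74


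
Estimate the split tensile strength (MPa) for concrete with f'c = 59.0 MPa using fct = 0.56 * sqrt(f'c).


fct = 0.56 * sqrt(59.0)
= 0.56 * 7.681
= 4.301 MPa

4.301


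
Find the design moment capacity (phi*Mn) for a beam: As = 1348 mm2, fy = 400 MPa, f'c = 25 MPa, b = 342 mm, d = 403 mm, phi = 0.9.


a = As * fy / (0.85 * f'c * b)
= 1348 * 400 / (0.85 * 25 * 342)
= 74.1933 mm
Mn = As * fy * (d - a/2) / 10^6
= 197.2951 kN-m
phi*Mn = 0.9 * 197.2951 = 177.57 kN-m

177.57


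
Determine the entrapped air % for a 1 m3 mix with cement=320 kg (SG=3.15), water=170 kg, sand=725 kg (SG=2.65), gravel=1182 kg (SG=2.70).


Vol cement = 320 / (3.15 * 1000) = 0.101587 m3
Vol water = 170 / 1000 = 0.17 m3
Vol sand = 725 / (2.65 * 1000) = 0.273585 m3
Vol gravel = 1182 / (2.70 * 1000) = 0.437778 m3
Total solid + water volume = 0.98295 m3
Air = (1 - 0.98295) * 100 = 1.71%

1.71


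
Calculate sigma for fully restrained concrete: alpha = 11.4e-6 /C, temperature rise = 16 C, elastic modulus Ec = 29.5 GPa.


sigma = alpha * dT * Ec
= 11.4e-6 * 16 * 29.5 * 1000
= 5.381 MPa

5.381


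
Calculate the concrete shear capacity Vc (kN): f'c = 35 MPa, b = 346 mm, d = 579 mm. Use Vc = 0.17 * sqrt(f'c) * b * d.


Vc = 0.17 * sqrt(35) * 346 * 579 / 1000
= 201.48 kN

201.48


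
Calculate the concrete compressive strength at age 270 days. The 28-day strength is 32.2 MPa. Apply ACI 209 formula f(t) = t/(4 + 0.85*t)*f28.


f(270) = 270 / (4 + 0.85 * 270) * 32.2
= 270 / 233.5 * 32.2
= 37.23 MPa

37.23


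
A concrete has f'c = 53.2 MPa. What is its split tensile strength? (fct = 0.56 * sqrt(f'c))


fct = 0.56 * sqrt(53.2)
= 0.56 * 7.294
= 4.085 MPa

4.085


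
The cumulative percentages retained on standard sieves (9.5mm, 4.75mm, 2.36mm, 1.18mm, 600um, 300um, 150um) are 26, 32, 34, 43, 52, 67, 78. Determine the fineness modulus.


FM = sum(cumulative % retained) / 100
= 332 / 100
= 3.32

3.32


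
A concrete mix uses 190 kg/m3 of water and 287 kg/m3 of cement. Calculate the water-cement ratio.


w/c = water / cement
w/c = 190 / 287 = 0.662

0.662


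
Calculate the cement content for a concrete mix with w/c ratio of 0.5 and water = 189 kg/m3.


Cement = water / (w/c)
= 189 / 0.5
= 378.0 kg/m3

378.0


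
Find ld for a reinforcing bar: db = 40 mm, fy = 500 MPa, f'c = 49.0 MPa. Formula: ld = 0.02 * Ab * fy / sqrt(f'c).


Ab = pi * 40^2 / 4 = 1256.637 mm2
ld = 0.02 * 1256.637 * 500 / sqrt(49.0)
= 1795.2 mm

1795.2


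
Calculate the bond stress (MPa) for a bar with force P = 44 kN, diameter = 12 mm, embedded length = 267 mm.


u = P / (pi * db * ld)
= 44 * 1000 / (pi * 12 * 267)
= 4.371 MPa

4.371


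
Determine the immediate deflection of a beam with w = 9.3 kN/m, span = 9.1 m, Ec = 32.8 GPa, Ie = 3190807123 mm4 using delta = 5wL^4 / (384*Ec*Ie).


Convert: L = 9.1 m = 9100 mm, Ec = 32.8 GPa = 32800 MPa
delta = 5 * 9.3 * 9100^4 / (384 * 32800 * 3190807123)
= 7.93 mm

7.93


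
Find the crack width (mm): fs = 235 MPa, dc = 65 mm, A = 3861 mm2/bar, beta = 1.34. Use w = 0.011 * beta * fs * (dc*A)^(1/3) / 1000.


w = 0.011 * beta * fs * (dc * A)^(1/3) / 1000
= 0.011 * 1.34 * 235 * (65 * 3861)^(1/3) / 1000
= 0.218 mm

0.218


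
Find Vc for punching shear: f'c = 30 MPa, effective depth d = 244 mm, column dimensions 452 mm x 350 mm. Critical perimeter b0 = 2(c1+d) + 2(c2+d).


b0 = 2*(452 + 244) + 2*(350 + 244) = 2580 mm
Vc = 0.33 * sqrt(30) * 2580 * 244 / 1000
= 1137.85 kN

1137.85


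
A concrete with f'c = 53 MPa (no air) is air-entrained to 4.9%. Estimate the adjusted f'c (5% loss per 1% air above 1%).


Strength loss = (4.9 - 1) * 5 = 19.5%
f'c = 53 * (1 - 19.5/100)
= 42.66 MPa

42.66


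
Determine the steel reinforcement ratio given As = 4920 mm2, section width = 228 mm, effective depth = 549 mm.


rho = As / (b * d)
= 4920 / (228 * 549)
= 0.0393

0.0393


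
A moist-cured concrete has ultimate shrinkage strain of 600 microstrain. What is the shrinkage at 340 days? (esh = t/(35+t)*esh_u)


esh(340) = 340 / (35 + 340) * 600
= 340 / 375 * 600
= 544.0 microstrain

544.0


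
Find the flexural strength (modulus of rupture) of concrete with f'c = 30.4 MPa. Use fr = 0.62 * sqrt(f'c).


fr = 0.62 * sqrt(30.4)
= 3.418 MPa

3.418


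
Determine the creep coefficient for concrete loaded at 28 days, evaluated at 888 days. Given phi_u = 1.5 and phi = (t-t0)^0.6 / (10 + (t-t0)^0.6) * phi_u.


dt = 888 - 28 = 860
phi = 860^0.6 / (10 + 860^0.6) * 1.5
= 1.278

1.278


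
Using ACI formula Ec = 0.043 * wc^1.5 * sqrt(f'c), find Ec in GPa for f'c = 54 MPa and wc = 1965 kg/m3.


Ec = 0.043 * 1965^1.5 * sqrt(54) / 1000
= 27.52 GPa

27.52


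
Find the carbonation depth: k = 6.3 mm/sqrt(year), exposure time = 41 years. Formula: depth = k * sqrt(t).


depth = k * sqrt(t)
= 6.3 * sqrt(41)
= 40.34 mm

40.34


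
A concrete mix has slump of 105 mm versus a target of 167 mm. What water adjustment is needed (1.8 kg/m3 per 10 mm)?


Difference = 167 - 105 = 62 mm
Water adjustment = 62 * 1.8 / 10 = 11.2 kg/m3

11.2


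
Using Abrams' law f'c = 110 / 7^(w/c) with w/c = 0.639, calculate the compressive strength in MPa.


f'c = 110 / 7^0.639
= 110 / 3.468
= 31.72 MPa

31.72


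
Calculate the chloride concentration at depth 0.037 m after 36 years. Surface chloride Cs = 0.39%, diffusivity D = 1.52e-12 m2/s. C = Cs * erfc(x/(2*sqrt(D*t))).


t_seconds = 36 * 365.25 * 24 * 3600 = 1136073600.0 s
arg = 0.037 / (2 * sqrt(1.52e-12 * 1136073600.0))
= 0.4452
erfc(0.4452) = 0.529
C = 0.39 * 0.529 = 0.2063%

0.2063


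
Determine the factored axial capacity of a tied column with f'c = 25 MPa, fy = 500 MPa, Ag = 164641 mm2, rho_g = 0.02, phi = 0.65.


Ast = rho * Ag = 0.02 * 164641 = 3292.82 mm2
phi*Pn = 0.65 * 0.80 * (0.85 * 25 * (164641 - 3292.82) + 500 * 3292.82) / 1000
= 2639.03 kN

2639.03


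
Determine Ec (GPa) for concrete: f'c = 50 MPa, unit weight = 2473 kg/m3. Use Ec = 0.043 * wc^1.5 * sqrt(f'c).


Ec = 0.043 * 2473^1.5 * sqrt(50) / 1000
= 37.39 GPa

37.39


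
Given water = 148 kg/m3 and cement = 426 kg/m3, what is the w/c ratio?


w/c = water / cement
w/c = 148 / 426 = 0.347

0.347


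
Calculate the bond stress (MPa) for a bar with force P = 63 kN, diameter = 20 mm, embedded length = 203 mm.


u = P / (pi * db * ld)
= 63 * 1000 / (pi * 20 * 203)
= 4.939 MPa

4.939


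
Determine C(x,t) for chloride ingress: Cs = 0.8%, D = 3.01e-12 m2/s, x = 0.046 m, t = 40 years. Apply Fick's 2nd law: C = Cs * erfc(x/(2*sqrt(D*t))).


t_seconds = 40 * 365.25 * 24 * 3600 = 1262304000.0 s
arg = 0.046 / (2 * sqrt(3.01e-12 * 1262304000.0))
= 0.3731
erfc(0.3731) = 0.5977
C = 0.8 * 0.5977 = 0.4782%

0.4782


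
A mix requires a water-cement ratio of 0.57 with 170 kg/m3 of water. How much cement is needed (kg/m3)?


Cement = water / (w/c)
= 170 / 0.57
= 298.2 kg/m3

298.2


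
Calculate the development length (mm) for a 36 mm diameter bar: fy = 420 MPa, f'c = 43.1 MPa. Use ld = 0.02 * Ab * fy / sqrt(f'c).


Ab = pi * 36^2 / 4 = 1017.876 mm2
ld = 0.02 * 1017.876 * 420 / sqrt(43.1)
= 1302.4 mm

1302.4


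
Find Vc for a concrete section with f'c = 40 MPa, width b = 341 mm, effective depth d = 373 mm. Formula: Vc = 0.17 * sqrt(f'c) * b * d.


Vc = 0.17 * sqrt(40) * 341 * 373 / 1000
= 136.75 kN

136.75


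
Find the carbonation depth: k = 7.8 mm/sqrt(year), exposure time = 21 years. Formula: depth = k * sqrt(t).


depth = k * sqrt(t)
= 7.8 * sqrt(21)
= 35.74 mm

35.74


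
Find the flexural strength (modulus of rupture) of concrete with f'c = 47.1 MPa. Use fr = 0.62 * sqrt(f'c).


fr = 0.62 * sqrt(47.1)
= 4.255 MPa

4.255


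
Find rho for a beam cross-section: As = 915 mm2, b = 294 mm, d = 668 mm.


rho = As / (b * d)
= 915 / (294 * 668)
= 0.0047

0.0047


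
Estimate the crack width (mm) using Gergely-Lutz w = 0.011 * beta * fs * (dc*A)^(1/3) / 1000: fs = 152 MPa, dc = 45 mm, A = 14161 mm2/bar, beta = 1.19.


w = 0.011 * beta * fs * (dc * A)^(1/3) / 1000
= 0.011 * 1.19 * 152 * (45 * 14161)^(1/3) / 1000
= 0.171 mm

0.171


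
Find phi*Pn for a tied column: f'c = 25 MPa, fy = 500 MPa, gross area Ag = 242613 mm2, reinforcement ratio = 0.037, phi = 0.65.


Ast = rho * Ag = 0.037 * 242613 = 8976.681 mm2
phi*Pn = 0.65 * 0.80 * (0.85 * 25 * (242613 - 8976.681) + 500 * 8976.681) / 1000
= 4915.62 kN

4915.62


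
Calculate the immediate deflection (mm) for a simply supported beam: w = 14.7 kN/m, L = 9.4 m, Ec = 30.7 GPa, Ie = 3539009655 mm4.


Convert: L = 9.4 m = 9400 mm, Ec = 30.7 GPa = 30700 MPa
delta = 5 * 14.7 * 9400^4 / (384 * 30700 * 3539009655)
= 13.75 mm

13.75


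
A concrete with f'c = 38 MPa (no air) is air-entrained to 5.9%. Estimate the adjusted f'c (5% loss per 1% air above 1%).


Strength loss = (5.9 - 1) * 5 = 24.5%
f'c = 38 * (1 - 24.5/100)
= 28.69 MPa

28.69


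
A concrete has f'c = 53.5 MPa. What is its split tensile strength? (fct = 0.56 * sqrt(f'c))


fct = 0.56 * sqrt(53.5)
= 0.56 * 7.314
= 4.096 MPa

4.096


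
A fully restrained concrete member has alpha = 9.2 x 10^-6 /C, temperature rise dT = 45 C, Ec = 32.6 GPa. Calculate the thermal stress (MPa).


sigma = alpha * dT * Ec
= 9.2e-6 * 45 * 32.6 * 1000
= 13.496 MPa

13.496


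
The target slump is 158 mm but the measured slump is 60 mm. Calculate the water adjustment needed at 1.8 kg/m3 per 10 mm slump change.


Difference = 158 - 60 = 98 mm
Water adjustment = 98 * 1.8 / 10 = 17.6 kg/m3

17.6


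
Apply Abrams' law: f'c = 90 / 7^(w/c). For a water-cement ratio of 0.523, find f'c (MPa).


f'c = 90 / 7^0.523
= 90 / 2.767
= 32.53 MPa

32.53


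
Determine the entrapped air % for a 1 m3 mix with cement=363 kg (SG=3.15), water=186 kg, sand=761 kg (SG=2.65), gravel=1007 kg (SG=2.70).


Vol cement = 363 / (3.15 * 1000) = 0.115238 m3
Vol water = 186 / 1000 = 0.186 m3
Vol sand = 761 / (2.65 * 1000) = 0.28717 m3
Vol gravel = 1007 / (2.70 * 1000) = 0.372963 m3
Total solid + water volume = 0.961371 m3
Air = (1 - 0.961371) * 100 = 3.86%

3.86


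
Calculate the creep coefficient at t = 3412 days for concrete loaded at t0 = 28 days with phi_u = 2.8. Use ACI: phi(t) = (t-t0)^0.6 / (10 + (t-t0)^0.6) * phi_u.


dt = 3412 - 28 = 3384
phi = 3384^0.6 / (10 + 3384^0.6) * 2.8
= 2.602

2.602


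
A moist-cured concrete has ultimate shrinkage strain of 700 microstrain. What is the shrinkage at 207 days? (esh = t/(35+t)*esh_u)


esh(207) = 207 / (35 + 207) * 700
= 207 / 242 * 700
= 598.8 microstrain

598.8


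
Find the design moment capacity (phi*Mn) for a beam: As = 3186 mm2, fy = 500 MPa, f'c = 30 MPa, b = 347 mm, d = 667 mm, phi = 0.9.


a = As * fy / (0.85 * f'c * b)
= 3186 * 500 / (0.85 * 30 * 347)
= 180.0305 mm
Mn = As * fy * (d - a/2) / 10^6
= 919.1367 kN-m
phi*Mn = 0.9 * 919.1367 = 827.22 kN-m

827.22


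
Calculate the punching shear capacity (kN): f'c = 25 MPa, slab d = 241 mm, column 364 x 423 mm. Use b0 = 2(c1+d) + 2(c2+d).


b0 = 2*(364 + 241) + 2*(423 + 241) = 2538 mm
Vc = 0.33 * sqrt(25) * 2538 * 241 / 1000
= 1009.24 kN

1009.24


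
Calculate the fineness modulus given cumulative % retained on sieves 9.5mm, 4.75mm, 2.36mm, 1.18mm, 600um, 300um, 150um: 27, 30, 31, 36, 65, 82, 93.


FM = sum(cumulative % retained) / 100
= 364 / 100
= 3.64

3.64


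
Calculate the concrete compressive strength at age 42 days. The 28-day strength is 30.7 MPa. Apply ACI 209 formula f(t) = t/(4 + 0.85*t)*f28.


f(42) = 42 / (4 + 0.85 * 42) * 30.7
= 42 / 39.7 * 30.7
= 32.48 MPa

32.48


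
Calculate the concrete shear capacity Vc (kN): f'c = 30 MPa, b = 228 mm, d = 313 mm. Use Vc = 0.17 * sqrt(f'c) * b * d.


Vc = 0.17 * sqrt(30) * 228 * 313 / 1000
= 66.45 kN

66.45


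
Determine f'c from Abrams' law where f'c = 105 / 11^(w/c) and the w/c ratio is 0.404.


f'c = 105 / 11^0.404
= 105 / 2.635
= 39.85 MPa

39.85


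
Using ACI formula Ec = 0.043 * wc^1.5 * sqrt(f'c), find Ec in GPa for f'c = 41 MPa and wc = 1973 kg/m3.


Ec = 0.043 * 1973^1.5 * sqrt(41) / 1000
= 24.13 GPa

24.13


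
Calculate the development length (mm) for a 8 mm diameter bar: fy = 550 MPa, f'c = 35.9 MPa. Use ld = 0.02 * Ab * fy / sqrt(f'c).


Ab = pi * 8^2 / 4 = 50.265 mm2
ld = 0.02 * 50.265 * 550 / sqrt(35.9)
= 92.3 mm

92.3


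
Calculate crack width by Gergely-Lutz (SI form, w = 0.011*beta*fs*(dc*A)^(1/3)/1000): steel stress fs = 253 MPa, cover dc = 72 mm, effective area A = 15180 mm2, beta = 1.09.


w = 0.011 * beta * fs * (dc * A)^(1/3) / 1000
= 0.011 * 1.09 * 253 * (72 * 15180)^(1/3) / 1000
= 0.312 mm

0.312


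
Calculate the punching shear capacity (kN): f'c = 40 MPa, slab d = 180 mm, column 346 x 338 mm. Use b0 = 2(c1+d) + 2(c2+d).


b0 = 2*(346 + 180) + 2*(338 + 180) = 2088 mm
Vc = 0.33 * sqrt(40) * 2088 * 180 / 1000
= 784.42 kN

784.42


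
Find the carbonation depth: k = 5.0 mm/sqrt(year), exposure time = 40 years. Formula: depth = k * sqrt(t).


depth = k * sqrt(t)
= 5.0 * sqrt(40)
= 31.62 mm

31.62


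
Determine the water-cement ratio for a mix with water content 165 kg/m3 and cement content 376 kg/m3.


w/c = water / cement
w/c = 165 / 376 = 0.439

0.439


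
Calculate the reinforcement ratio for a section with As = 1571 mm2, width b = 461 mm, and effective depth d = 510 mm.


rho = As / (b * d)
= 1571 / (461 * 510)
= 0.0067

0.0067


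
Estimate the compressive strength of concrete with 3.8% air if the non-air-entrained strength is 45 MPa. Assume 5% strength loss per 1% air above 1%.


Strength loss = (3.8 - 1) * 5 = 14.0%
f'c = 45 * (1 - 14.0/100)
= 38.7 MPa

38.7


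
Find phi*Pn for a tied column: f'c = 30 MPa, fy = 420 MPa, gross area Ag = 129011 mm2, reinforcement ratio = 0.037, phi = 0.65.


Ast = rho * Ag = 0.037 * 129011 = 4773.407 mm2
phi*Pn = 0.65 * 0.80 * (0.85 * 30 * (129011 - 4773.407) + 420 * 4773.407) / 1000
= 2689.9 kN

2689.9


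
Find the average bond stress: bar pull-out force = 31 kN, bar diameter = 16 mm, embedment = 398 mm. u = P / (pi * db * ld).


u = P / (pi * db * ld)
= 31 * 1000 / (pi * 16 * 398)
= 1.55 MPa

1.55


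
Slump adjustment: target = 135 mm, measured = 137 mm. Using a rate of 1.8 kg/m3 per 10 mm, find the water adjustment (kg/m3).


Difference = 135 - 137 = -2 mm
Water adjustment = -2 * 1.8 / 10 = -0.4 kg/m3

-0.4


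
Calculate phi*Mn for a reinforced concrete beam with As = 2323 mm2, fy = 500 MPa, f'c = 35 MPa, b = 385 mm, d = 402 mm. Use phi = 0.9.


a = As * fy / (0.85 * f'c * b)
= 2323 * 500 / (0.85 * 35 * 385)
= 101.4078 mm
Mn = As * fy * (d - a/2) / 10^6
= 408.0304 kN-m
phi*Mn = 0.9 * 408.0304 = 367.23 kN-m

367.23


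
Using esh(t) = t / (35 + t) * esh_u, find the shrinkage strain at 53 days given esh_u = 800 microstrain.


esh(53) = 53 / (35 + 53) * 800
= 53 / 88 * 800
= 481.8 microstrain

481.8


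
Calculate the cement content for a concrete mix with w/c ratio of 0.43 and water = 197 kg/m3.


Cement = water / (w/c)
= 197 / 0.43
= 458.1 kg/m3

458.1


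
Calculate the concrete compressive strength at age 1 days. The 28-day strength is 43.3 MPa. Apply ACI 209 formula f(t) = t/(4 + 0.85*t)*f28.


f(1) = 1 / (4 + 0.85 * 1) * 43.3
= 1 / 4.85 * 43.3
= 8.93 MPa

8.93


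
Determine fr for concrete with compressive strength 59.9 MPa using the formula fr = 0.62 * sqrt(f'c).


fr = 0.62 * sqrt(59.9)
= 4.798 MPa

4.798


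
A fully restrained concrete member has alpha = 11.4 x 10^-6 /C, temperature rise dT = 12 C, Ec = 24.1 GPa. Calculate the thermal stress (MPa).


sigma = alpha * dT * Ec
= 11.4e-6 * 12 * 24.1 * 1000
= 3.297 MPa

3.297


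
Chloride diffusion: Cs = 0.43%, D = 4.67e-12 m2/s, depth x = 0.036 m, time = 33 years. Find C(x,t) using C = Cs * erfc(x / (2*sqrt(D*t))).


t_seconds = 33 * 365.25 * 24 * 3600 = 1041400800.0 s
arg = 0.036 / (2 * sqrt(4.67e-12 * 1041400800.0))
= 0.2581
erfc(0.2581) = 0.7151
C = 0.43 * 0.7151 = 0.3075%

0.3075


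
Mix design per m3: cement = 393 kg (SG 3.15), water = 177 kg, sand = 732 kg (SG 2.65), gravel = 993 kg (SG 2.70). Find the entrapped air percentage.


Vol cement = 393 / (3.15 * 1000) = 0.124762 m3
Vol water = 177 / 1000 = 0.177 m3
Vol sand = 732 / (2.65 * 1000) = 0.276226 m3
Vol gravel = 993 / (2.70 * 1000) = 0.367778 m3
Total solid + water volume = 0.945766 m3
Air = (1 - 0.945766) * 100 = 5.42%

5.42


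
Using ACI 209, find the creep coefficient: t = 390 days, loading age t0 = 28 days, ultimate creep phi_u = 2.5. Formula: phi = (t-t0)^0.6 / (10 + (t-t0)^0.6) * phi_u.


dt = 390 - 28 = 362
phi = 362^0.6 / (10 + 362^0.6) * 2.5
= 1.936

1.936


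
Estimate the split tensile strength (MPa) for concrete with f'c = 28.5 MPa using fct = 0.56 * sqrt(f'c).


fct = 0.56 * sqrt(28.5)
= 0.56 * 5.339
= 2.99 MPa

2.99


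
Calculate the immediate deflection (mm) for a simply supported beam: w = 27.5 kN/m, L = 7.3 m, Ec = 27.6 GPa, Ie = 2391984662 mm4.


Convert: L = 7.3 m = 7300 mm, Ec = 27.6 GPa = 27600 MPa
delta = 5 * 27.5 * 7300^4 / (384 * 27600 * 2391984662)
= 15.4 mm

15.4


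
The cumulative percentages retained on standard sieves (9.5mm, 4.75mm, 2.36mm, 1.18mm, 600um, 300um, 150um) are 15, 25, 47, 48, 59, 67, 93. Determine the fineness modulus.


FM = sum(cumulative % retained) / 100
= 354 / 100
= 3.54

3.54


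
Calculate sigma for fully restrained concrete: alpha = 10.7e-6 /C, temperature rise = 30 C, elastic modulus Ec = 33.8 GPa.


sigma = alpha * dT * Ec
= 10.7e-6 * 30 * 33.8 * 1000
= 10.85 MPa

10.85


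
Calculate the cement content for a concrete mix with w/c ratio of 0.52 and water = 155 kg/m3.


Cement = water / (w/c)
= 155 / 0.52
= 298.1 kg/m3

298.1


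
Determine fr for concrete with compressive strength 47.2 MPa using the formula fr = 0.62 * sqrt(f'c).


fr = 0.62 * sqrt(47.2)
= 4.26 MPa

4.26


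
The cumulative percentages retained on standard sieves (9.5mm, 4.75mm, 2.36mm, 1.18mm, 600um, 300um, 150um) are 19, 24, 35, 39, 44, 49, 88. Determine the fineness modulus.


FM = sum(cumulative % retained) / 100
= 298 / 100
= 2.98

2.98


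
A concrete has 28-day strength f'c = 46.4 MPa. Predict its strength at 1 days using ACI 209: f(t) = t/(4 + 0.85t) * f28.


f(1) = 1 / (4 + 0.85 * 1) * 46.4
= 1 / 4.85 * 46.4
= 9.57 MPa

9.57


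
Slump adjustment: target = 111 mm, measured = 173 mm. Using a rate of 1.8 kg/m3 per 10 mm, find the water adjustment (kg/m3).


Difference = 111 - 173 = -62 mm
Water adjustment = -62 * 1.8 / 10 = -11.2 kg/m3

-11.2


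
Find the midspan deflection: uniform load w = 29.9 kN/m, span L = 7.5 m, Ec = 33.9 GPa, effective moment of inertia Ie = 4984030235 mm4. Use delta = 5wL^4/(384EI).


Convert: L = 7.5 m = 7500 mm, Ec = 33.9 GPa = 33900 MPa
delta = 5 * 29.9 * 7500^4 / (384 * 33900 * 4984030235)
= 7.29 mm

7.29


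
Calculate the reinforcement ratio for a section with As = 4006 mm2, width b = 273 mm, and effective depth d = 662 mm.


rho = As / (b * d)
= 4006 / (273 * 662)
= 0.0222

0.0222


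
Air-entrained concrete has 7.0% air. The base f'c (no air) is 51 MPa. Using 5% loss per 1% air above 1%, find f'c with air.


Strength loss = (7.0 - 1) * 5 = 30.0%
f'c = 51 * (1 - 30.0/100)
= 35.7 MPa

35.7


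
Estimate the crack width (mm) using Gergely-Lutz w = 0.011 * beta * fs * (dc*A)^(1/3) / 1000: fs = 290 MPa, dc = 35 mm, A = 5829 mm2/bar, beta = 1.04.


w = 0.011 * beta * fs * (dc * A)^(1/3) / 1000
= 0.011 * 1.04 * 290 * (35 * 5829)^(1/3) / 1000
= 0.195 mm

0.195


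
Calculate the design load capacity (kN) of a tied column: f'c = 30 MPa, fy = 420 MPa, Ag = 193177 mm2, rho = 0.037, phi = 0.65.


Ast = rho * Ag = 0.037 * 193177 = 7147.549 mm2
phi*Pn = 0.65 * 0.80 * (0.85 * 30 * (193177 - 7147.549) + 420 * 7147.549) / 1000
= 4027.78 kN

4027.78


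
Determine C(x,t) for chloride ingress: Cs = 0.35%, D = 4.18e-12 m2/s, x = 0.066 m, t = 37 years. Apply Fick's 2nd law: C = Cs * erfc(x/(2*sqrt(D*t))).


t_seconds = 37 * 365.25 * 24 * 3600 = 1167631200.0 s
arg = 0.066 / (2 * sqrt(4.18e-12 * 1167631200.0))
= 0.4724
erfc(0.4724) = 0.5041
C = 0.35 * 0.5041 = 0.1764%

0.1764


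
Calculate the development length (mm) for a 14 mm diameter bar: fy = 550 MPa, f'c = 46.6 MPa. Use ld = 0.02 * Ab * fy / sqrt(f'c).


Ab = pi * 14^2 / 4 = 153.938 mm2
ld = 0.02 * 153.938 * 550 / sqrt(46.6)
= 248.1 mm

248.1


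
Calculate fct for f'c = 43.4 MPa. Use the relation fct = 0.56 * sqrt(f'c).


fct = 0.56 * sqrt(43.4)
= 0.56 * 6.588
= 3.689 MPa

3.689


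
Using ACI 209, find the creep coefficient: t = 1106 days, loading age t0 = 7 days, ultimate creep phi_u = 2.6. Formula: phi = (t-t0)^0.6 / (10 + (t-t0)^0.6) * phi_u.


dt = 1106 - 7 = 1099
phi = 1099^0.6 / (10 + 1099^0.6) * 2.6
= 2.261

2.261


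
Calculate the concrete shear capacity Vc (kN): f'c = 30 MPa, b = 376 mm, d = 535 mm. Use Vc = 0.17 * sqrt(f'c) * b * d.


Vc = 0.17 * sqrt(30) * 376 * 535 / 1000
= 187.31 kN

187.31


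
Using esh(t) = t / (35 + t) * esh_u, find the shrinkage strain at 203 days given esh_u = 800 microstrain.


esh(203) = 203 / (35 + 203) * 800
= 203 / 238 * 800
= 682.4 microstrain

682.4


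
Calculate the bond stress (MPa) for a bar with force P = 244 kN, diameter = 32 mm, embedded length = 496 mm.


u = P / (pi * db * ld)
= 244 * 1000 / (pi * 32 * 496)
= 4.893 MPa

4.893


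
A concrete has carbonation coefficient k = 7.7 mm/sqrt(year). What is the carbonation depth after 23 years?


depth = k * sqrt(t)
= 7.7 * sqrt(23)
= 36.93 mm

36.93


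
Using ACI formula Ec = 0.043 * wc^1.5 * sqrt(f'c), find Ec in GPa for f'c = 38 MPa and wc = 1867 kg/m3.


Ec = 0.043 * 1867^1.5 * sqrt(38) / 1000
= 21.38 GPa

21.38


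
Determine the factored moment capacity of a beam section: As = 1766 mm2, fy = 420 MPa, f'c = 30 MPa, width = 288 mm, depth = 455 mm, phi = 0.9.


a = As * fy / (0.85 * f'c * b)
= 1766 * 420 / (0.85 * 30 * 288)
= 100.9967 mm
Mn = As * fy * (d - a/2) / 10^6
= 300.027 kN-m
phi*Mn = 0.9 * 300.027 = 270.02 kN-m

270.02


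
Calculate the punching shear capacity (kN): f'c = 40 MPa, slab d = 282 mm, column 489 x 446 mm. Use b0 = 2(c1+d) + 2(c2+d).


b0 = 2*(489 + 282) + 2*(446 + 282) = 2998 mm
Vc = 0.33 * sqrt(40) * 2998 * 282 / 1000
= 1764.51 kN

1764.51


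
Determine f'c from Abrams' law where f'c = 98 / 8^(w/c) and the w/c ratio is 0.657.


f'c = 98 / 8^0.657
= 98 / 3.92
= 25.0 MPa

25.0


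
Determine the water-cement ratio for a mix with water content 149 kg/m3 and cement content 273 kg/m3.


w/c = water / cement
w/c = 149 / 273 = 0.546

0.546


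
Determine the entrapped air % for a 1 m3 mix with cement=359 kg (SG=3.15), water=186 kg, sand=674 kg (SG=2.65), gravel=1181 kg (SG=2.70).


Vol cement = 359 / (3.15 * 1000) = 0.113968 m3
Vol water = 186 / 1000 = 0.186 m3
Vol sand = 674 / (2.65 * 1000) = 0.25434 m3
Vol gravel = 1181 / (2.70 * 1000) = 0.437407 m3
Total solid + water volume = 0.991715 m3
Air = (1 - 0.991715) * 100 = 0.83%

0.83


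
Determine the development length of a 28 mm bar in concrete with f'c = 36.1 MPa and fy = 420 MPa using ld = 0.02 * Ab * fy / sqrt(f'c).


Ab = pi * 28^2 / 4 = 615.752 mm2
ld = 0.02 * 615.752 * 420 / sqrt(36.1)
= 860.9 mm

860.9


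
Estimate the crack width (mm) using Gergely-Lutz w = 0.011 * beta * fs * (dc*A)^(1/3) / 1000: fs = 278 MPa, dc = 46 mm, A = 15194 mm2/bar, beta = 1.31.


w = 0.011 * beta * fs * (dc * A)^(1/3) / 1000
= 0.011 * 1.31 * 278 * (46 * 15194)^(1/3) / 1000
= 0.356 mm

0.356


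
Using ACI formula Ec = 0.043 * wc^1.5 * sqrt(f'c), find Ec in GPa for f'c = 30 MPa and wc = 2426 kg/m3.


Ec = 0.043 * 2426^1.5 * sqrt(30) / 1000
= 28.14 GPa

28.14


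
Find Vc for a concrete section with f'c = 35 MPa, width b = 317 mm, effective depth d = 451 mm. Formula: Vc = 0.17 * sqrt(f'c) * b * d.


Vc = 0.17 * sqrt(35) * 317 * 451 / 1000
= 143.79 kN

143.79


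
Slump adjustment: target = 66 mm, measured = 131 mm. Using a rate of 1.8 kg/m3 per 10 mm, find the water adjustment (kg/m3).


Difference = 66 - 131 = -65 mm
Water adjustment = -65 * 1.8 / 10 = -11.7 kg/m3

-11.7


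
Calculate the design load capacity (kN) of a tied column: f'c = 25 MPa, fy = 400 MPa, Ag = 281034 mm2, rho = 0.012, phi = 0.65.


Ast = rho * Ag = 0.012 * 281034 = 3372.408 mm2
phi*Pn = 0.65 * 0.80 * (0.85 * 25 * (281034 - 3372.408) + 400 * 3372.408) / 1000
= 3769.62 kN

3769.62


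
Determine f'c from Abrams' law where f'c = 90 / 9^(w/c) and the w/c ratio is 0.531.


f'c = 90 / 9^0.531
= 90 / 3.211
= 28.02 MPa

28.02


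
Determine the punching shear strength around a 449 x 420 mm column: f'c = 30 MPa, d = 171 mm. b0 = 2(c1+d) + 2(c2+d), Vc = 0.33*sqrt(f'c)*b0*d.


b0 = 2*(449 + 171) + 2*(420 + 171) = 2422 mm
Vc = 0.33 * sqrt(30) * 2422 * 171 / 1000
= 748.59 kN

748.59


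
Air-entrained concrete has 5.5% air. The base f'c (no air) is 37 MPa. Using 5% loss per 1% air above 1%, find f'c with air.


Strength loss = (5.5 - 1) * 5 = 22.5%
f'c = 37 * (1 - 22.5/100)
= 28.68 MPa

28.68


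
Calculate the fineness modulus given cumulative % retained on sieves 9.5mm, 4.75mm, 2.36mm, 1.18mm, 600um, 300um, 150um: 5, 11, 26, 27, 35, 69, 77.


FM = sum(cumulative % retained) / 100
= 250 / 100
= 2.5

2.5


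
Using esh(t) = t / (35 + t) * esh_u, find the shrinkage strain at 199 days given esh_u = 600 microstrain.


esh(199) = 199 / (35 + 199) * 600
= 199 / 234 * 600
= 510.3 microstrain

510.3


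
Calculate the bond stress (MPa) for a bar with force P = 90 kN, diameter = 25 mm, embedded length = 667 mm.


u = P / (pi * db * ld)
= 90 * 1000 / (pi * 25 * 667)
= 1.718 MPa

1.718


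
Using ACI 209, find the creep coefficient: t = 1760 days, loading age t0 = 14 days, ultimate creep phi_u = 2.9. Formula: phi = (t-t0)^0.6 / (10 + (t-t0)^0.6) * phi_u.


dt = 1760 - 14 = 1746
phi = 1746^0.6 / (10 + 1746^0.6) * 2.9
= 2.605

2.605


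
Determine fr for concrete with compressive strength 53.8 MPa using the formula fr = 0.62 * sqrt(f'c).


fr = 0.62 * sqrt(53.8)
= 4.548 MPa

4.548


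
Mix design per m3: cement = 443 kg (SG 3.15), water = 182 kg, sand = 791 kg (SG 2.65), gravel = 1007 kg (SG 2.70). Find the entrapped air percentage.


Vol cement = 443 / (3.15 * 1000) = 0.140635 m3
Vol water = 182 / 1000 = 0.182 m3
Vol sand = 791 / (2.65 * 1000) = 0.298491 m3
Vol gravel = 1007 / (2.70 * 1000) = 0.372963 m3
Total solid + water volume = 0.994088 m3
Air = (1 - 0.994088) * 100 = 0.59%

0.59


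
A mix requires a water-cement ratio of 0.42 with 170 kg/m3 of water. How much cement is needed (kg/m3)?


Cement = water / (w/c)
= 170 / 0.42
= 404.8 kg/m3

404.8


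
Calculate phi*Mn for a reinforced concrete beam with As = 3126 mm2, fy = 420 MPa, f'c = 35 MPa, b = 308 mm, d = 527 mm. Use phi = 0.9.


a = As * fy / (0.85 * f'c * b)
= 3126 * 420 / (0.85 * 35 * 308)
= 143.285 mm
Mn = As * fy * (d - a/2) / 10^6
= 597.848 kN-m
phi*Mn = 0.9 * 597.848 = 538.06 kN-m

538.06


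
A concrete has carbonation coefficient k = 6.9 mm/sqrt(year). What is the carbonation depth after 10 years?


depth = k * sqrt(t)
= 6.9 * sqrt(10)
= 21.82 mm

21.82


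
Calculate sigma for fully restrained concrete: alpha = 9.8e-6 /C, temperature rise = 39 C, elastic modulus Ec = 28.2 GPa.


sigma = alpha * dT * Ec
= 9.8e-6 * 39 * 28.2 * 1000
= 10.778 MPa

10.778


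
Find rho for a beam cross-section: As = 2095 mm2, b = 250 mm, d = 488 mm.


rho = As / (b * d)
= 2095 / (250 * 488)
= 0.0172

0.0172


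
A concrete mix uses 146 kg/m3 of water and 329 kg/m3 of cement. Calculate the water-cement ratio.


w/c = water / cement
w/c = 146 / 329 = 0.444

0.444
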